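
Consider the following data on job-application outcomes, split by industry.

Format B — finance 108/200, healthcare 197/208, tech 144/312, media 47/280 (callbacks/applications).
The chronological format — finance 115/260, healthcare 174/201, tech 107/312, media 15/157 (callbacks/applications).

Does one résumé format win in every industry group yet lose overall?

No

Finance: Format B 108/200 = 54.0%, the chronological format 115/260 = 44.2% → Format B
Healthcare: Format B 197/208 = 94.7%, the chronological format 174/201 = 86.6% → Format B
Tech: Format B 144/312 = 46.2%, the chronological format 107/312 = 34.3% → Format B
Media: Format B 47/280 = 16.8%, the chronological format 15/157 = 9.6% → Format B
Overall: Format B 496/1000 = 49.6%, the chronological format 411/930 = 44.2% → Format B
Format B wins overall and in every industry group — no reversal.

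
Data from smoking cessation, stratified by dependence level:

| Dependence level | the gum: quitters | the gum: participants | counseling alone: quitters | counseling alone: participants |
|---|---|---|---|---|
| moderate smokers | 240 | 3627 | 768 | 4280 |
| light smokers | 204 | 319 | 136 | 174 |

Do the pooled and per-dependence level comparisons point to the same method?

Moderate smokers: the gum 240/3627 = 6.6%, counseling alone 768/4280 = 17.9% → counseling alone
Light smokers: the gum 204/319 = 63.9%, counseling alone 136/174 = 78.2% → counseling alone
Overall: the gum 444/3946 = 11.3%, counseling alone 904/4454 = 20.3% → counseling alone
Counseling alone wins overall and in every dependence group — no reversal.

Yes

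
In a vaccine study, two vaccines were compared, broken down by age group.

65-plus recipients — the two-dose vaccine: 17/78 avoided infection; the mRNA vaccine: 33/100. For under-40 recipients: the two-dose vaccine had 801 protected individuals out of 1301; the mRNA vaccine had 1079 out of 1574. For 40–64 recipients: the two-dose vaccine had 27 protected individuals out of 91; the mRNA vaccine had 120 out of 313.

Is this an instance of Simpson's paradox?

65-plus: the two-dose vaccine 17/78 = 21.8%, the mRNA vaccine 33/100 = 33.0% → the mRNA vaccine
Under-40: the two-dose vaccine 801/1301 = 61.6%, the mRNA vaccine 1079/1574 = 68.6% → the mRNA vaccine
40–64: the two-dose vaccine 27/91 = 29.7%, the mRNA vaccine 120/313 = 38.3% → the mRNA vaccine
Overall: the two-dose vaccine 845/1470 = 57.5%, the mRNA vaccine 1232/1987 = 62.0% → the mRNA vaccine
The mRNA vaccine wins overall and in every age group — no reversal.

No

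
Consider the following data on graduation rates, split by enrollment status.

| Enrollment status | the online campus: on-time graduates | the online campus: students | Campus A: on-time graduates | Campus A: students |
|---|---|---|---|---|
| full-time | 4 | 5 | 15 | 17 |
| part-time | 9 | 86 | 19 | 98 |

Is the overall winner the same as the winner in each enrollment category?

Full-time: the online campus 4/5 = 80.0%, Campus A 15/17 = 88.2% → Campus A
Part-time: the online campus 9/86 = 10.5%, Campus A 19/98 = 19.4% → Campus A
Overall: the online campus 13/91 = 14.3%, Campus A 34/115 = 29.6% → Campus A
Campus A wins overall and in every enrollment group — no reversal.

Yes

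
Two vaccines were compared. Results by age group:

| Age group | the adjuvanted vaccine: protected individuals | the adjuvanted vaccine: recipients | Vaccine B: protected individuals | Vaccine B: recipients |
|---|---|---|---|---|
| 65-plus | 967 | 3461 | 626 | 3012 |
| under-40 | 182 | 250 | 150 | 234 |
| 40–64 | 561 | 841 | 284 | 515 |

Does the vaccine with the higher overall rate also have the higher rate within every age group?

65-plus: the adjuvanted vaccine 967/3461 = 27.9%, Vaccine B 626/3012 = 20.8% → the adjuvanted vaccine
Under-40: the adjuvanted vaccine 182/250 = 72.8%, Vaccine B 150/234 = 64.1% → the adjuvanted vaccine
40–64: the adjuvanted vaccine 561/841 = 66.7%, Vaccine B 284/515 = 55.1% → the adjuvanted vaccine
Overall: the adjuvanted vaccine 1710/4552 = 37.6%, Vaccine B 1060/3761 = 28.2% → the adjuvanted vaccine
The adjuvanted vaccine wins overall and in every age group — no reversal.

Yes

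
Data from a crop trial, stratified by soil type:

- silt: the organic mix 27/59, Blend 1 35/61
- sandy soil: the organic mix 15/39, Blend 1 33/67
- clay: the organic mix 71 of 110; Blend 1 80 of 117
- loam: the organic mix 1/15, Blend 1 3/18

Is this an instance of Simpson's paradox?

Silt: the organic mix 27/59 = 45.8%, Blend 1 35/61 = 57.4% → Blend 1
Sandy soil: the organic mix 15/39 = 38.5%, Blend 1 33/67 = 49.3% → Blend 1
Clay: the organic mix 71/110 = 64.5%, Blend 1 80/117 = 68.4% → Blend 1
Loam: the organic mix 1/15 = 6.7%, Blend 1 3/18 = 16.7% → Blend 1
Overall: the organic mix 114/223 = 51.1%, Blend 1 151/263 = 57.4% → Blend 1
Blend 1 wins overall and in every soil group — no reversal.

No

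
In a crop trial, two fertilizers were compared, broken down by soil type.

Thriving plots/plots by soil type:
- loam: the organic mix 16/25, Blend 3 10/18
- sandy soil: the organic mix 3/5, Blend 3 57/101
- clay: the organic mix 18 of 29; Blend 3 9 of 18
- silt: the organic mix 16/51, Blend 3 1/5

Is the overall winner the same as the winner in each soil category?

Loam: the organic mix 16/25 = 64.0%, Blend 3 10/18 = 55.6% → the organic mix
Sandy soil: the organic mix 3/5 = 60.0%, Blend 3 57/101 = 56.4% → the organic mix
Clay: the organic mix 18/29 = 62.1%, Blend 3 9/18 = 50.0% → the organic mix
Silt: the organic mix 16/51 = 31.4%, Blend 3 1/5 = 20.0% → the organic mix
Overall: the organic mix 53/110 = 48.2%, Blend 3 77/142 = 54.2% → Blend 3
The organic mix wins each soil group but Blend 3 wins overall — the comparison reverses. The organic mix's plots skew toward silt, which has a lower base rate.

No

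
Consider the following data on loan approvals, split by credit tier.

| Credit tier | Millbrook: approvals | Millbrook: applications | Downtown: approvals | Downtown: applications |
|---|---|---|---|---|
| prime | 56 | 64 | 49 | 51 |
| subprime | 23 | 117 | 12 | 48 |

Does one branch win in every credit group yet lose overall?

No

Prime: Millbrook 56/64 = 87.5%, Downtown 49/51 = 96.1% → Downtown
Subprime: Millbrook 23/117 = 19.7%, Downtown 12/48 = 25.0% → Downtown
Overall: Millbrook 79/181 = 43.6%, Downtown 61/99 = 61.6% → Downtown
Downtown wins overall and in every credit group — no reversal.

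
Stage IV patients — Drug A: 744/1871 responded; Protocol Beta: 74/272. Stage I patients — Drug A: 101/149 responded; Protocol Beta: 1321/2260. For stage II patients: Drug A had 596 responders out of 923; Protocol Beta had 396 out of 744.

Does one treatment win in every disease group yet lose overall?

Yes

Stage IV: Drug A 744/1871 = 39.8%, Protocol Beta 74/272 = 27.2% → Drug A
Stage I: Drug A 101/149 = 67.8%, Protocol Beta 1321/2260 = 58.5% → Drug A
Stage II: Drug A 596/923 = 64.6%, Protocol Beta 396/744 = 53.2% → Drug A
Overall: Drug A 1441/2943 = 49.0%, Protocol Beta 1791/3276 = 54.7% → Protocol Beta
Drug A wins each disease group but Protocol Beta wins overall — the comparison reverses. Drug A's patients skew toward stage IV, which has a lower base rate.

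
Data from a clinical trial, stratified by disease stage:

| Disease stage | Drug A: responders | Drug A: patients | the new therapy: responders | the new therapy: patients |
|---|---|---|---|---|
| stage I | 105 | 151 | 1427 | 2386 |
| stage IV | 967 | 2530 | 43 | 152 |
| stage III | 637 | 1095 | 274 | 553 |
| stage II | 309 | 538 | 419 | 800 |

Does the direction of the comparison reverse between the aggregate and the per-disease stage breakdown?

Yes

Stage I: Drug A 105/151 = 69.5%, the new therapy 1427/2386 = 59.8% → Drug A
Stage IV: Drug A 967/2530 = 38.2%, the new therapy 43/152 = 28.3% → Drug A
Stage III: Drug A 637/1095 = 58.2%, the new therapy 274/553 = 49.5% → Drug A
Stage II: Drug A 309/538 = 57.4%, the new therapy 419/800 = 52.4% → Drug A
Overall: Drug A 2018/4314 = 46.8%, the new therapy 2163/3891 = 55.6% → the new therapy
Drug A wins each disease group but the new therapy wins overall — the comparison reverses. Drug A's patients skew toward stage IV, which has a lower base rate.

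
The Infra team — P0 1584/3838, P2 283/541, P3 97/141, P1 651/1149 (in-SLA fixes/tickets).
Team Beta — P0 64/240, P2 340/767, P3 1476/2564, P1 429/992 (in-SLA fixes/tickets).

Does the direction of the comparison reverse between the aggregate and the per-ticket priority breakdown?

P0: the Infra team 1584/3838 = 41.3%, Team Beta 64/240 = 26.7% → the Infra team
P2: the Infra team 283/541 = 52.3%, Team Beta 340/767 = 44.3% → the Infra team
P3: the Infra team 97/141 = 68.8%, Team Beta 1476/2564 = 57.6% → the Infra team
P1: the Infra team 651/1149 = 56.7%, Team Beta 429/992 = 43.2% → the Infra team
Overall: the Infra team 2615/5669 = 46.1%, Team Beta 2309/4563 = 50.6% → Team Beta
The Infra team wins each ticket group but Team Beta wins overall — the comparison reverses. The Infra team's tickets skew toward P0, which has a lower base rate.

Yes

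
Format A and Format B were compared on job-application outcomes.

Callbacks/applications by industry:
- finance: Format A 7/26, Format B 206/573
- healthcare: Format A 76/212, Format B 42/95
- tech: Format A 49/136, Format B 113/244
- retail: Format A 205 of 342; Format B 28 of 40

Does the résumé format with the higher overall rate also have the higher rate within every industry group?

Finance: Format A 7/26 = 26.9%, Format B 206/573 = 36.0% → Format B
Healthcare: Format A 76/212 = 35.8%, Format B 42/95 = 44.2% → Format B
Tech: Format A 49/136 = 36.0%, Format B 113/244 = 46.3% → Format B
Retail: Format A 205/342 = 59.9%, Format B 28/40 = 70.0% → Format B
Overall: Format A 337/716 = 47.1%, Format B 389/952 = 40.9% → Format A
Format B wins each industry group but Format A wins overall — the comparison reverses. Format B's applications skew toward finance, which has a lower base rate.

No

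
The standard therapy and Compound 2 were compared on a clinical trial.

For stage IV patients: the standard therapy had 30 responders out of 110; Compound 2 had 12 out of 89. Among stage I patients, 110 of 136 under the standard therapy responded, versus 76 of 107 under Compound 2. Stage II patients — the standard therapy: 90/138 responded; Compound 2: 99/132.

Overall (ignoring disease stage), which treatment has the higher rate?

the standard therapy

Stage IV: the standard therapy 30/110 = 27.3%, Compound 2 12/89 = 13.5% → the standard therapy
Stage I: the standard therapy 110/136 = 80.9%, Compound 2 76/107 = 71.0% → the standard therapy
Stage II: the standard therapy 90/138 = 65.2%, Compound 2 99/132 = 75.0% → Compound 2
Overall: the standard therapy 230/384 = 59.9%, Compound 2 187/328 = 57.0% → the standard therapy
(Neither sweeps every disease group, but the standard therapy has the higher pooled rate.)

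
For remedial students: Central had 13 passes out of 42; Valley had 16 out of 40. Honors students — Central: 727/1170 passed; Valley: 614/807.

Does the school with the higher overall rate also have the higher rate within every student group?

Remedial: Central 13/42 = 31.0%, Valley 16/40 = 40.0% → Valley
Honors: Central 727/1170 = 62.1%, Valley 614/807 = 76.1% → Valley
Overall: Central 740/1212 = 61.1%, Valley 630/847 = 74.4% → Valley
Valley wins overall and in every student group — no reversal.

Yes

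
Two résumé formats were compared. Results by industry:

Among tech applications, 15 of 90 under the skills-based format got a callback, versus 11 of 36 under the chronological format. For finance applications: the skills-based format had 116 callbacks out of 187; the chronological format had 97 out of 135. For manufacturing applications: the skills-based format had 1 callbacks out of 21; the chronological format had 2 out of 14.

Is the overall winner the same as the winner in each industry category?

Tech: the skills-based format 15/90 = 16.7%, the chronological format 11/36 = 30.6% → the chronological format
Finance: the skills-based format 116/187 = 62.0%, the chronological format 97/135 = 71.9% → the chronological format
Manufacturing: the skills-based format 1/21 = 4.8%, the chronological format 2/14 = 14.3% → the chronological format
Overall: the skills-based format 132/298 = 44.3%, the chronological format 110/185 = 59.5% → the chronological format
The chronological format wins overall and in every industry group — no reversal.

Yes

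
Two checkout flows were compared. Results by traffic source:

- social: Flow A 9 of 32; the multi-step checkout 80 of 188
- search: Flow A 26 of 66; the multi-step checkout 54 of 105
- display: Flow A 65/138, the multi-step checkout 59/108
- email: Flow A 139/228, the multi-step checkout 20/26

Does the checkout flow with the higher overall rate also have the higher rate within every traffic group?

No

Social: Flow A 9/32 = 28.1%, the multi-step checkout 80/188 = 42.6% → the multi-step checkout
Search: Flow A 26/66 = 39.4%, the multi-step checkout 54/105 = 51.4% → the multi-step checkout
Display: Flow A 65/138 = 47.1%, the multi-step checkout 59/108 = 54.6% → the multi-step checkout
Email: Flow A 139/228 = 61.0%, the multi-step checkout 20/26 = 76.9% → the multi-step checkout
Overall: Flow A 239/464 = 51.5%, the multi-step checkout 213/427 = 49.9% → Flow A
The multi-step checkout wins each traffic group but Flow A wins overall — the comparison reverses. The multi-step checkout's sessions skew toward social, which has a lower base rate.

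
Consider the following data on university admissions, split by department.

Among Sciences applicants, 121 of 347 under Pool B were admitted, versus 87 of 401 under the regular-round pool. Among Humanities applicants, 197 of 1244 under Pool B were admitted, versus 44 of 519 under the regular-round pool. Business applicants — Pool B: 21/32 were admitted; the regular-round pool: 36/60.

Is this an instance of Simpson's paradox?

No

Sciences: Pool B 121/347 = 34.9%, the regular-round pool 87/401 = 21.7% → Pool B
Humanities: Pool B 197/1244 = 15.8%, the regular-round pool 44/519 = 8.5% → Pool B
Business: Pool B 21/32 = 65.6%, the regular-round pool 36/60 = 60.0% → Pool B
Overall: Pool B 339/1623 = 20.9%, the regular-round pool 167/980 = 17.0% → Pool B
Pool B wins overall and in every department group — no reversal.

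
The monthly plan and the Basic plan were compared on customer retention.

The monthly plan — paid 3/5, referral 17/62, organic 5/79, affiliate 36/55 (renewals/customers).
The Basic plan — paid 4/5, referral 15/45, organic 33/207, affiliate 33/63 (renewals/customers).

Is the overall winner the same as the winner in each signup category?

No

Paid: the monthly plan 3/5 = 60.0%, the Basic plan 4/5 = 80.0% → the Basic plan
Referral: the monthly plan 17/62 = 27.4%, the Basic plan 15/45 = 33.3% → the Basic plan
Organic: the monthly plan 5/79 = 6.3%, the Basic plan 33/207 = 15.9% → the Basic plan
Affiliate: the monthly plan 36/55 = 65.5%, the Basic plan 33/63 = 52.4% → the monthly plan
Overall: the monthly plan 61/201 = 30.3%, the Basic plan 85/320 = 26.6% → the monthly plan
Neither sweeps: the monthly plan wins 1 of 4 groups, the Basic plan wins 3. The monthly plan wins overall but not every group — no Simpson reversal.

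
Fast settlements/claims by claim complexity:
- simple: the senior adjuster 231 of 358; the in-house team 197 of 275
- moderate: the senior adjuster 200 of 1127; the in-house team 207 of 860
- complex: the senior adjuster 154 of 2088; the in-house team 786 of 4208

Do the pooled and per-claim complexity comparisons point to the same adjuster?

Simple: the senior adjuster 231/358 = 64.5%, the in-house team 197/275 = 71.6% → the in-house team
Moderate: the senior adjuster 200/1127 = 17.7%, the in-house team 207/860 = 24.1% → the in-house team
Complex: the senior adjuster 154/2088 = 7.4%, the in-house team 786/4208 = 18.7% → the in-house team
Overall: the senior adjuster 585/3573 = 16.4%, the in-house team 1190/5343 = 22.3% → the in-house team
The in-house team wins overall and in every claim group — no reversal.

Yes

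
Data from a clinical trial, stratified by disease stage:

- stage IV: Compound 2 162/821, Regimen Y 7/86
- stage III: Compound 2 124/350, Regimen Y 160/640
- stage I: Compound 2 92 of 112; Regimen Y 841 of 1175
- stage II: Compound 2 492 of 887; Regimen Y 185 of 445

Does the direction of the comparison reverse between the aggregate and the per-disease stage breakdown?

Stage IV: Compound 2 162/821 = 19.7%, Regimen Y 7/86 = 8.1% → Compound 2
Stage III: Compound 2 124/350 = 35.4%, Regimen Y 160/640 = 25.0% → Compound 2
Stage I: Compound 2 92/112 = 82.1%, Regimen Y 841/1175 = 71.6% → Compound 2
Stage II: Compound 2 492/887 = 55.5%, Regimen Y 185/445 = 41.6% → Compound 2
Overall: Compound 2 870/2170 = 40.1%, Regimen Y 1193/2346 = 50.9% → Regimen Y
Compound 2 wins each disease group but Regimen Y wins overall — the comparison reverses. Compound 2's patients skew toward stage IV, which has a lower base rate.

Yes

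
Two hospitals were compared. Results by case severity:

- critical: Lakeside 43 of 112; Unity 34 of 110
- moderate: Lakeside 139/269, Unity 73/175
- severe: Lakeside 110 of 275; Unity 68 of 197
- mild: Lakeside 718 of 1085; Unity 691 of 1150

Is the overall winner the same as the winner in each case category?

Critical: Lakeside 43/112 = 38.4%, Unity 34/110 = 30.9% → Lakeside
Moderate: Lakeside 139/269 = 51.7%, Unity 73/175 = 41.7% → Lakeside
Severe: Lakeside 110/275 = 40.0%, Unity 68/197 = 34.5% → Lakeside
Mild: Lakeside 718/1085 = 66.2%, Unity 691/1150 = 60.1% → Lakeside
Overall: Lakeside 1010/1741 = 58.0%, Unity 866/1632 = 53.1% → Lakeside
Lakeside wins overall and in every case group — no reversal.

Yes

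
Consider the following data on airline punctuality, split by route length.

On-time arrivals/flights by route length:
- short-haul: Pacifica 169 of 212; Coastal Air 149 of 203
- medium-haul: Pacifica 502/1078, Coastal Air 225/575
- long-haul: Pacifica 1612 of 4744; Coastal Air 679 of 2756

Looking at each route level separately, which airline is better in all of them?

Pacifica

Short-haul: Pacifica 169/212 = 79.7%, Coastal Air 149/203 = 73.4% → Pacifica
Medium-haul: Pacifica 502/1078 = 46.6%, Coastal Air 225/575 = 39.1% → Pacifica
Long-haul: Pacifica 1612/4744 = 34.0%, Coastal Air 679/2756 = 24.6% → Pacifica
Pacifica has the higher rate in all 3 groups.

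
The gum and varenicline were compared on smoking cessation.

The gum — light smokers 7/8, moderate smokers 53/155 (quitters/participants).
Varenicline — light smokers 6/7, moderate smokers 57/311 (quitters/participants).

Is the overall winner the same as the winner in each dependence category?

Yes

Light smokers: the gum 7/8 = 87.5%, varenicline 6/7 = 85.7% → the gum
Moderate smokers: the gum 53/155 = 34.2%, varenicline 57/311 = 18.3% → the gum
Overall: the gum 60/163 = 36.8%, varenicline 63/318 = 19.8% → the gum
The gum wins overall and in every dependence group — no reversal.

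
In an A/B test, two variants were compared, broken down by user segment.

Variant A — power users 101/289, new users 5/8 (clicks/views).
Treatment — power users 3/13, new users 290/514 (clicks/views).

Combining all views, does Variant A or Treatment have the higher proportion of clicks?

Treatment

Power users: Variant A 101/289 = 34.9%, Treatment 3/13 = 23.1% → Variant A
New users: Variant A 5/8 = 62.5%, Treatment 290/514 = 56.4% → Variant A
Overall: Variant A 106/297 = 35.7%, Treatment 293/527 = 55.6% → Treatment
(Variant A wins every user group but Treatment wins overall — Variant A's views skew toward the low-rate power users group.)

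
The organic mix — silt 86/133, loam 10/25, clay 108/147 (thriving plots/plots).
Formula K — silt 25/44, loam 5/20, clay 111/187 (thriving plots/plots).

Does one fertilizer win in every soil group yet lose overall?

Silt: the organic mix 86/133 = 64.7%, Formula K 25/44 = 56.8% → the organic mix
Loam: the organic mix 10/25 = 40.0%, Formula K 5/20 = 25.0% → the organic mix
Clay: the organic mix 108/147 = 73.5%, Formula K 111/187 = 59.4% → the organic mix
Overall: the organic mix 204/305 = 66.9%, Formula K 141/251 = 56.2% → the organic mix
The organic mix wins overall and in every soil group — no reversal.

No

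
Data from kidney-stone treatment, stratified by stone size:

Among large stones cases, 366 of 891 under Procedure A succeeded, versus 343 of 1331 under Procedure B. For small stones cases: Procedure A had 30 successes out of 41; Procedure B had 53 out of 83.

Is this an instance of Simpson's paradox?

No

Large stones: Procedure A 366/891 = 41.1%, Procedure B 343/1331 = 25.8% → Procedure A
Small stones: Procedure A 30/41 = 73.2%, Procedure B 53/83 = 63.9% → Procedure A
Overall: Procedure A 396/932 = 42.5%, Procedure B 396/1414 = 28.0% → Procedure A
Procedure A wins overall and in every stone group — no reversal.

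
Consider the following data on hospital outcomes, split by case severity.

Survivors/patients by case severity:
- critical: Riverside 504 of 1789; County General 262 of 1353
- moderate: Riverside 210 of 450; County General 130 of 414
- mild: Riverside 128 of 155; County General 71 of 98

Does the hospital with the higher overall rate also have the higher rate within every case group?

Yes

Critical: Riverside 504/1789 = 28.2%, County General 262/1353 = 19.4% → Riverside
Moderate: Riverside 210/450 = 46.7%, County General 130/414 = 31.4% → Riverside
Mild: Riverside 128/155 = 82.6%, County General 71/98 = 72.4% → Riverside
Overall: Riverside 842/2394 = 35.2%, County General 463/1865 = 24.8% → Riverside
Riverside wins overall and in every case group — no reversal.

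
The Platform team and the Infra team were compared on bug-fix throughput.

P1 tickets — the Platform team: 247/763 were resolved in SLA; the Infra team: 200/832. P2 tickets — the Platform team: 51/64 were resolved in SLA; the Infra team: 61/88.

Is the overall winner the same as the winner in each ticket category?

P1: the Platform team 247/763 = 32.4%, the Infra team 200/832 = 24.0% → the Platform team
P2: the Platform team 51/64 = 79.7%, the Infra team 61/88 = 69.3% → the Platform team
Overall: the Platform team 298/827 = 36.0%, the Infra team 261/920 = 28.4% → the Platform team
The Platform team wins overall and in every ticket group — no reversal.

Yes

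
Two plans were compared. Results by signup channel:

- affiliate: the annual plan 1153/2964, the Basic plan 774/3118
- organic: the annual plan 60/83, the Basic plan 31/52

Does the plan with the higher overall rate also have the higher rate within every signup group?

Affiliate: the annual plan 1153/2964 = 38.9%, the Basic plan 774/3118 = 24.8% → the annual plan
Organic: the annual plan 60/83 = 72.3%, the Basic plan 31/52 = 59.6% → the annual plan
Overall: the annual plan 1213/3047 = 39.8%, the Basic plan 805/3170 = 25.4% → the annual plan
The annual plan wins overall and in every signup group — no reversal.

Yes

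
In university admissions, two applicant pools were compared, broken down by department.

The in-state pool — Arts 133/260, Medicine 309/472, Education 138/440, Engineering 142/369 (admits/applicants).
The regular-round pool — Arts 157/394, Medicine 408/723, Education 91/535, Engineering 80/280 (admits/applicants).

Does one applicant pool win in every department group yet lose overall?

Arts: the in-state pool 133/260 = 51.2%, the regular-round pool 157/394 = 39.8% → the in-state pool
Medicine: the in-state pool 309/472 = 65.5%, the regular-round pool 408/723 = 56.4% → the in-state pool
Education: the in-state pool 138/440 = 31.4%, the regular-round pool 91/535 = 17.0% → the in-state pool
Engineering: the in-state pool 142/369 = 38.5%, the regular-round pool 80/280 = 28.6% → the in-state pool
Overall: the in-state pool 722/1541 = 46.9%, the regular-round pool 736/1932 = 38.1% → the in-state pool
The in-state pool wins overall and in every department group — no reversal.

No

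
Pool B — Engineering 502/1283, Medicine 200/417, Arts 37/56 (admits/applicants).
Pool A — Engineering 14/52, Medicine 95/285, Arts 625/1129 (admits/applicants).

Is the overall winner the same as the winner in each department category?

No

Engineering: Pool B 502/1283 = 39.1%, Pool A 14/52 = 26.9% → Pool B
Medicine: Pool B 200/417 = 48.0%, Pool A 95/285 = 33.3% → Pool B
Arts: Pool B 37/56 = 66.1%, Pool A 625/1129 = 55.4% → Pool B
Overall: Pool B 739/1756 = 42.1%, Pool A 734/1466 = 50.1% → Pool A
Pool B wins each department group but Pool A wins overall — the comparison reverses. Pool B's applicants skew toward Engineering, which has a lower base rate.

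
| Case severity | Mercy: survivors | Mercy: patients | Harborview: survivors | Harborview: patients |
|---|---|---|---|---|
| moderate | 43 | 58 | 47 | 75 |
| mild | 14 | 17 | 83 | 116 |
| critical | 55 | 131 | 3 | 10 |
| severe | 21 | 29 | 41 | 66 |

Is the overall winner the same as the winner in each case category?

No

Moderate: Mercy 43/58 = 74.1%, Harborview 47/75 = 62.7% → Mercy
Mild: Mercy 14/17 = 82.4%, Harborview 83/116 = 71.6% → Mercy
Critical: Mercy 55/131 = 42.0%, Harborview 3/10 = 30.0% → Mercy
Severe: Mercy 21/29 = 72.4%, Harborview 41/66 = 62.1% → Mercy
Overall: Mercy 133/235 = 56.6%, Harborview 174/267 = 65.2% → Harborview
Mercy wins each case group but Harborview wins overall — the comparison reverses. Mercy's patients skew toward critical, which has a lower base rate.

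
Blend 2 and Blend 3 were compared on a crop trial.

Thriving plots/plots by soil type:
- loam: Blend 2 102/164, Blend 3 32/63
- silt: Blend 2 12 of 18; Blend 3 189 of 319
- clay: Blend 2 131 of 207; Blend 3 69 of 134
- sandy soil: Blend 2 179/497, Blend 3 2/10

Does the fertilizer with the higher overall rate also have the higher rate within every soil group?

Loam: Blend 2 102/164 = 62.2%, Blend 3 32/63 = 50.8% → Blend 2
Silt: Blend 2 12/18 = 66.7%, Blend 3 189/319 = 59.2% → Blend 2
Clay: Blend 2 131/207 = 63.3%, Blend 3 69/134 = 51.5% → Blend 2
Sandy soil: Blend 2 179/497 = 36.0%, Blend 3 2/10 = 20.0% → Blend 2
Overall: Blend 2 424/886 = 47.9%, Blend 3 292/526 = 55.5% → Blend 3
Blend 2 wins each soil group but Blend 3 wins overall — the comparison reverses. Blend 2's plots skew toward sandy soil, which has a lower base rate.

No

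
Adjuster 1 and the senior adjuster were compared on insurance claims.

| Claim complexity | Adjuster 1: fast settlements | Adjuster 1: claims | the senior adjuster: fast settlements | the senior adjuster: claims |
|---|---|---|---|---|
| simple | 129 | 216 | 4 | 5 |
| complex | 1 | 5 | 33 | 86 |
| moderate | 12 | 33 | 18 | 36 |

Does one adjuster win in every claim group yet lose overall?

Yes

Simple: Adjuster 1 129/216 = 59.7%, the senior adjuster 4/5 = 80.0% → the senior adjuster
Complex: Adjuster 1 1/5 = 20.0%, the senior adjuster 33/86 = 38.4% → the senior adjuster
Moderate: Adjuster 1 12/33 = 36.4%, the senior adjuster 18/36 = 50.0% → the senior adjuster
Overall: Adjuster 1 142/254 = 55.9%, the senior adjuster 55/127 = 43.3% → Adjuster 1
The senior adjuster wins each claim group but Adjuster 1 wins overall — the comparison reverses. The senior adjuster's claims skew toward complex, which has a lower base rate.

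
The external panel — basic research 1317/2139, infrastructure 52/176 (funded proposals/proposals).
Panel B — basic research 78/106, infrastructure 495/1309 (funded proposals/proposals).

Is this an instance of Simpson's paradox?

Yes

Basic research: the external panel 1317/2139 = 61.6%, Panel B 78/106 = 73.6% → Panel B
Infrastructure: the external panel 52/176 = 29.5%, Panel B 495/1309 = 37.8% → Panel B
Overall: the external panel 1369/2315 = 59.1%, Panel B 573/1415 = 40.5% → the external panel
Panel B wins each proposal group but the external panel wins overall — the comparison reverses. Panel B's proposals skew toward infrastructure, which has a lower base rate.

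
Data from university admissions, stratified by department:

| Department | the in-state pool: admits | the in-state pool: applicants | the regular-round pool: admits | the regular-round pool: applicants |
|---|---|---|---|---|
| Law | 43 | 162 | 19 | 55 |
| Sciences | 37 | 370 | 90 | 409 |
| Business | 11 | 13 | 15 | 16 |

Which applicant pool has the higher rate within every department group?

Law: the in-state pool 43/162 = 26.5%, the regular-round pool 19/55 = 34.5% → the regular-round pool
Sciences: the in-state pool 37/370 = 10.0%, the regular-round pool 90/409 = 22.0% → the regular-round pool
Business: the in-state pool 11/13 = 84.6%, the regular-round pool 15/16 = 93.8% → the regular-round pool
The regular-round pool has the higher rate in all 3 groups.

the regular-round pool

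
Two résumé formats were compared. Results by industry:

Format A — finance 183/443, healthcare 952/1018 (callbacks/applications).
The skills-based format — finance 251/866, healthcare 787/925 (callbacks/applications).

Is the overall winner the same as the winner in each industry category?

Finance: Format A 183/443 = 41.3%, the skills-based format 251/866 = 29.0% → Format A
Healthcare: Format A 952/1018 = 93.5%, the skills-based format 787/925 = 85.1% → Format A
Overall: Format A 1135/1461 = 77.7%, the skills-based format 1038/1791 = 58.0% → Format A
Format A wins overall and in every industry group — no reversal.

Yes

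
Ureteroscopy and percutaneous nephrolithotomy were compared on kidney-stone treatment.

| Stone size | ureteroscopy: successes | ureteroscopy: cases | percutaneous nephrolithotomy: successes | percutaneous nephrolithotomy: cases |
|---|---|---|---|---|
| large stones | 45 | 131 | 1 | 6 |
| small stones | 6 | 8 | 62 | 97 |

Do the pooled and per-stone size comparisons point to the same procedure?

No

Large stones: ureteroscopy 45/131 = 34.4%, percutaneous nephrolithotomy 1/6 = 16.7% → ureteroscopy
Small stones: ureteroscopy 6/8 = 75.0%, percutaneous nephrolithotomy 62/97 = 63.9% → ureteroscopy
Overall: ureteroscopy 51/139 = 36.7%, percutaneous nephrolithotomy 63/103 = 61.2% → percutaneous nephrolithotomy
Ureteroscopy wins each stone group but percutaneous nephrolithotomy wins overall — the comparison reverses. Ureteroscopy's cases skew toward large stones, which has a lower base rate.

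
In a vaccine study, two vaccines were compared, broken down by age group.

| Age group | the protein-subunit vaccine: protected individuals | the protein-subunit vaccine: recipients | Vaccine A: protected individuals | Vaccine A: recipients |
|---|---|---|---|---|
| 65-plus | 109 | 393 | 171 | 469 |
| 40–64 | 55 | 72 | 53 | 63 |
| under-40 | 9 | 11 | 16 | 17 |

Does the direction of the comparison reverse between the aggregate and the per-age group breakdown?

No

65-plus: the protein-subunit vaccine 109/393 = 27.7%, Vaccine A 171/469 = 36.5% → Vaccine A
40–64: the protein-subunit vaccine 55/72 = 76.4%, Vaccine A 53/63 = 84.1% → Vaccine A
Under-40: the protein-subunit vaccine 9/11 = 81.8%, Vaccine A 16/17 = 94.1% → Vaccine A
Overall: the protein-subunit vaccine 173/476 = 36.3%, Vaccine A 240/549 = 43.7% → Vaccine A
Vaccine A wins overall and in every age group — no reversal.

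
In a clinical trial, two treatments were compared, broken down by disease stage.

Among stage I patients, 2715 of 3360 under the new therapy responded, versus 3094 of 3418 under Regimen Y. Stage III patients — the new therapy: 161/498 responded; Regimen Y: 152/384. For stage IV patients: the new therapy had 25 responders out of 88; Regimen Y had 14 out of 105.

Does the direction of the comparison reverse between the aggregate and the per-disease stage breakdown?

No

Stage I: the new therapy 2715/3360 = 80.8%, Regimen Y 3094/3418 = 90.5% → Regimen Y
Stage III: the new therapy 161/498 = 32.3%, Regimen Y 152/384 = 39.6% → Regimen Y
Stage IV: the new therapy 25/88 = 28.4%, Regimen Y 14/105 = 13.3% → the new therapy
Overall: the new therapy 2901/3946 = 73.5%, Regimen Y 3260/3907 = 83.4% → Regimen Y
Neither sweeps: the new therapy wins 1 of 3 groups, Regimen Y wins 2. Regimen Y wins overall but not every group — no Simpson reversal.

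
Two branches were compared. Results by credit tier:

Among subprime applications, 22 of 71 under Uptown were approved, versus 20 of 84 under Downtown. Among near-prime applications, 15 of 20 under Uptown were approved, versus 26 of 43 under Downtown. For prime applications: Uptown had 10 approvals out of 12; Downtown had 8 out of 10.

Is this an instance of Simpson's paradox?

Subprime: Uptown 22/71 = 31.0%, Downtown 20/84 = 23.8% → Uptown
Near-prime: Uptown 15/20 = 75.0%, Downtown 26/43 = 60.5% → Uptown
Prime: Uptown 10/12 = 83.3%, Downtown 8/10 = 80.0% → Uptown
Overall: Uptown 47/103 = 45.6%, Downtown 54/137 = 39.4% → Uptown
Uptown wins overall and in every credit group — no reversal.

No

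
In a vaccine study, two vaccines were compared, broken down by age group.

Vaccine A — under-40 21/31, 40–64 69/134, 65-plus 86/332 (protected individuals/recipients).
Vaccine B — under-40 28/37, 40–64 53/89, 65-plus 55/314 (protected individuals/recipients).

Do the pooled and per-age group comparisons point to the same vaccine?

Under-40: Vaccine A 21/31 = 67.7%, Vaccine B 28/37 = 75.7% → Vaccine B
40–64: Vaccine A 69/134 = 51.5%, Vaccine B 53/89 = 59.6% → Vaccine B
65-plus: Vaccine A 86/332 = 25.9%, Vaccine B 55/314 = 17.5% → Vaccine A
Overall: Vaccine A 176/497 = 35.4%, Vaccine B 136/440 = 30.9% → Vaccine A
Neither sweeps: Vaccine A wins 1 of 3 groups, Vaccine B wins 2. Vaccine A wins overall but not every group — no Simpson reversal.

No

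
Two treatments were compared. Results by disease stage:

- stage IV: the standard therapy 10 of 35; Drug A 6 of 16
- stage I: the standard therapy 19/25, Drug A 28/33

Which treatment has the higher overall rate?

Drug A

Stage IV: the standard therapy 10/35 = 28.6%, Drug A 6/16 = 37.5% → Drug A
Stage I: the standard therapy 19/25 = 76.0%, Drug A 28/33 = 84.8% → Drug A
Overall: the standard therapy 29/60 = 48.3%, Drug A 34/49 = 69.4% → Drug A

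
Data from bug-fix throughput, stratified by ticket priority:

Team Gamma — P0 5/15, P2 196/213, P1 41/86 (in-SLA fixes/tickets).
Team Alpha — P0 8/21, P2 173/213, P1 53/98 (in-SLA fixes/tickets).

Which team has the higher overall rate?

P0: Team Gamma 5/15 = 33.3%, Team Alpha 8/21 = 38.1% → Team Alpha
P2: Team Gamma 196/213 = 92.0%, Team Alpha 173/213 = 81.2% → Team Gamma
P1: Team Gamma 41/86 = 47.7%, Team Alpha 53/98 = 54.1% → Team Alpha
Overall: Team Gamma 242/314 = 77.1%, Team Alpha 234/332 = 70.5% → Team Gamma
(Neither sweeps every ticket group, but Team Gamma has the higher pooled rate.)

Team Gamma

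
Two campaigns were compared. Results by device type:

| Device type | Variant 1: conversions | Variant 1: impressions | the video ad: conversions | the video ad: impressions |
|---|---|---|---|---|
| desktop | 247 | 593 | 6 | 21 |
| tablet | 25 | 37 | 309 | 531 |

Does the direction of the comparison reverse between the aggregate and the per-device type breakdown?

Yes

Desktop: Variant 1 247/593 = 41.7%, the video ad 6/21 = 28.6% → Variant 1
Tablet: Variant 1 25/37 = 67.6%, the video ad 309/531 = 58.2% → Variant 1
Overall: Variant 1 272/630 = 43.2%, the video ad 315/552 = 57.1% → the video ad
Variant 1 wins each device group but the video ad wins overall — the comparison reverses. Variant 1's impressions skew toward desktop, which has a lower base rate.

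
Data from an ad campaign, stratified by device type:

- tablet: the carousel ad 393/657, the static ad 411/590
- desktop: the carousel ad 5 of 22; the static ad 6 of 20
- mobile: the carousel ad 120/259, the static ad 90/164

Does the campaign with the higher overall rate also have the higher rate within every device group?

Yes

Tablet: the carousel ad 393/657 = 59.8%, the static ad 411/590 = 69.7% → the static ad
Desktop: the carousel ad 5/22 = 22.7%, the static ad 6/20 = 30.0% → the static ad
Mobile: the carousel ad 120/259 = 46.3%, the static ad 90/164 = 54.9% → the static ad
Overall: the carousel ad 518/938 = 55.2%, the static ad 507/774 = 65.5% → the static ad
The static ad wins overall and in every device group — no reversal.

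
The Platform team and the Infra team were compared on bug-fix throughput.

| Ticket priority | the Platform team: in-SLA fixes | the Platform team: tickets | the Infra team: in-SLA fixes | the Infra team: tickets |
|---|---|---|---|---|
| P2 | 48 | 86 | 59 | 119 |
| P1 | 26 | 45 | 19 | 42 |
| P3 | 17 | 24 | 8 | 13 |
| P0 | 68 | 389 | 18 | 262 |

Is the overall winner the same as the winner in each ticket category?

Yes

P2: the Platform team 48/86 = 55.8%, the Infra team 59/119 = 49.6% → the Platform team
P1: the Platform team 26/45 = 57.8%, the Infra team 19/42 = 45.2% → the Platform team
P3: the Platform team 17/24 = 70.8%, the Infra team 8/13 = 61.5% → the Platform team
P0: the Platform team 68/389 = 17.5%, the Infra team 18/262 = 6.9% → the Platform team
Overall: the Platform team 159/544 = 29.2%, the Infra team 104/436 = 23.9% → the Platform team
The Platform team wins overall and in every ticket group — no reversal.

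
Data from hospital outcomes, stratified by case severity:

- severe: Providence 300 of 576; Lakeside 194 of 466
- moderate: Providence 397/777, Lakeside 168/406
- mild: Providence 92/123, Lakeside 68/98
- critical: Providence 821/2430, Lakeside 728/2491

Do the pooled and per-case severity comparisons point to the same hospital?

Severe: Providence 300/576 = 52.1%, Lakeside 194/466 = 41.6% → Providence
Moderate: Providence 397/777 = 51.1%, Lakeside 168/406 = 41.4% → Providence
Mild: Providence 92/123 = 74.8%, Lakeside 68/98 = 69.4% → Providence
Critical: Providence 821/2430 = 33.8%, Lakeside 728/2491 = 29.2% → Providence
Overall: Providence 1610/3906 = 41.2%, Lakeside 1158/3461 = 33.5% → Providence
Providence wins overall and in every case group — no reversal.

Yes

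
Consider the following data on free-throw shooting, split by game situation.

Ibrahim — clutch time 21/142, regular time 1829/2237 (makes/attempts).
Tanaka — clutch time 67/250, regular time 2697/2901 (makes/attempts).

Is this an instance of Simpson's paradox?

No

Clutch time: Ibrahim 21/142 = 14.8%, Tanaka 67/250 = 26.8% → Tanaka
Regular time: Ibrahim 1829/2237 = 81.8%, Tanaka 2697/2901 = 93.0% → Tanaka
Overall: Ibrahim 1850/2379 = 77.8%, Tanaka 2764/3151 = 87.7% → Tanaka
Tanaka wins overall and in every game group — no reversal.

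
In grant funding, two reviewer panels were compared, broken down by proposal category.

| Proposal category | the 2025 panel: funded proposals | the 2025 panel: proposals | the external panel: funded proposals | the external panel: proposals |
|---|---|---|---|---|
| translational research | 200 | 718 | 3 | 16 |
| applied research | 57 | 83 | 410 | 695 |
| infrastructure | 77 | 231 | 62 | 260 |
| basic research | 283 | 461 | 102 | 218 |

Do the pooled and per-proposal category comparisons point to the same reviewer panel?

No

Translational research: the 2025 panel 200/718 = 27.9%, the external panel 3/16 = 18.8% → the 2025 panel
Applied research: the 2025 panel 57/83 = 68.7%, the external panel 410/695 = 59.0% → the 2025 panel
Infrastructure: the 2025 panel 77/231 = 33.3%, the external panel 62/260 = 23.8% → the 2025 panel
Basic research: the 2025 panel 283/461 = 61.4%, the external panel 102/218 = 46.8% → the 2025 panel
Overall: the 2025 panel 617/1493 = 41.3%, the external panel 577/1189 = 48.5% → the external panel
The 2025 panel wins each proposal group but the external panel wins overall — the comparison reverses. The 2025 panel's proposals skew toward translational research, which has a lower base rate.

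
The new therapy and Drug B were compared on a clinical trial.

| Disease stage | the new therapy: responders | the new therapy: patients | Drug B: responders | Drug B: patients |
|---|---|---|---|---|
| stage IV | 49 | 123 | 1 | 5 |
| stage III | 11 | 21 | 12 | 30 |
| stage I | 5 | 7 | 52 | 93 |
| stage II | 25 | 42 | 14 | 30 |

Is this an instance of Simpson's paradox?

Stage IV: the new therapy 49/123 = 39.8%, Drug B 1/5 = 20.0% → the new therapy
Stage III: the new therapy 11/21 = 52.4%, Drug B 12/30 = 40.0% → the new therapy
Stage I: the new therapy 5/7 = 71.4%, Drug B 52/93 = 55.9% → the new therapy
Stage II: the new therapy 25/42 = 59.5%, Drug B 14/30 = 46.7% → the new therapy
Overall: the new therapy 90/193 = 46.6%, Drug B 79/158 = 50.0% → Drug B
The new therapy wins each disease group but Drug B wins overall — the comparison reverses. The new therapy's patients skew toward stage IV, which has a lower base rate.

Yes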